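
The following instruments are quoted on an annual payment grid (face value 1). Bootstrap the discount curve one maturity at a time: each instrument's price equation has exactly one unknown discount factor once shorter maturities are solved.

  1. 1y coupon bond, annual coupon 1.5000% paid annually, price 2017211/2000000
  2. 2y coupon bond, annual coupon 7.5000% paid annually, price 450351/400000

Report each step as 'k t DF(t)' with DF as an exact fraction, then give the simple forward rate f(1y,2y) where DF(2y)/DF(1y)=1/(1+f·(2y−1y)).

1 1 9937/10000
2 2 489/500
f(1y,2y) = ((9937/10000)/(489/500) − 1)/(1) = 157/9780 ≈ 1.6053%

step 1 [1y] bond c/1=3/200: DF=(2017211/2000000 − 3/200·(0))/(1+3/200) = 9937/10000 ≈ 0.993700
step 2 [2y] bond c/1=3/40: DF=(450351/400000 − 3/40·(0.993700))/(1+3/40) = 489/500 ≈ 0.978000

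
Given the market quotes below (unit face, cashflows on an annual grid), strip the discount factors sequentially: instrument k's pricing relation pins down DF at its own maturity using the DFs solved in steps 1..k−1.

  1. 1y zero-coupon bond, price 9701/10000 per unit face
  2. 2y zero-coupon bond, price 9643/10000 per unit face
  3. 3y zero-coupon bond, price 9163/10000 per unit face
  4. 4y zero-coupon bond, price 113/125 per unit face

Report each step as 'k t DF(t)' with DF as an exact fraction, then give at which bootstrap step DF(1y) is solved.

step 1 [1y] zero: DF = P = 9701/10000 ≈ 0.970100
step 2 [2y] zero: DF = P = 9643/10000 ≈ 0.964300
step 3 [3y] zero: DF = P = 9163/10000 ≈ 0.916300
step 4 [4y] zero: DF = P = 113/125 ≈ 0.904000

1 1 9701/10000
2 2 9643/10000
3 3 9163/10000
4 4 113/125
DF(1y) is solved at step 1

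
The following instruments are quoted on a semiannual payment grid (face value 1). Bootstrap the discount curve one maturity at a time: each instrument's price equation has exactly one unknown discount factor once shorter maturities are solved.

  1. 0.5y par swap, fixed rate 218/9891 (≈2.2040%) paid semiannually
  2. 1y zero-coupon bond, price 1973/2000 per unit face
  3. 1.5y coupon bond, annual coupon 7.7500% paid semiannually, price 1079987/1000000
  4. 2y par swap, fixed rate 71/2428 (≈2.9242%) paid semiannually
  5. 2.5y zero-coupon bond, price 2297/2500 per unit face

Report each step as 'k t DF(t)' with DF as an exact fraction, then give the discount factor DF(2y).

step 1 [0.5y] swap r/2=109/9891: DF=(1 − 109/9891·(0))/(1+109/9891) = 9891/10000 ≈ 0.989100
step 2 [1y] zero: DF = P = 1973/2000 ≈ 0.986500
step 3 [1.5y] bond c/2=31/800: DF=(1079987/1000000 − 31/800·(0.989100+0.986500))/(1+31/800) = 483/500 ≈ 0.966000
step 4 [2y] swap r/2=71/4856: DF=(1 − 71/4856·(0.989100+0.986500+0.966000))/(1+71/4856) = 1179/1250 ≈ 0.943200
step 5 [2.5y] zero: DF = P = 2297/2500 ≈ 0.918800

1 1/2 9891/10000
2 1 1973/2000
3 3/2 483/500
4 2 1179/1250
5 5/2 2297/2500
DF(2y) = 1179/1250 ≈ 0.943200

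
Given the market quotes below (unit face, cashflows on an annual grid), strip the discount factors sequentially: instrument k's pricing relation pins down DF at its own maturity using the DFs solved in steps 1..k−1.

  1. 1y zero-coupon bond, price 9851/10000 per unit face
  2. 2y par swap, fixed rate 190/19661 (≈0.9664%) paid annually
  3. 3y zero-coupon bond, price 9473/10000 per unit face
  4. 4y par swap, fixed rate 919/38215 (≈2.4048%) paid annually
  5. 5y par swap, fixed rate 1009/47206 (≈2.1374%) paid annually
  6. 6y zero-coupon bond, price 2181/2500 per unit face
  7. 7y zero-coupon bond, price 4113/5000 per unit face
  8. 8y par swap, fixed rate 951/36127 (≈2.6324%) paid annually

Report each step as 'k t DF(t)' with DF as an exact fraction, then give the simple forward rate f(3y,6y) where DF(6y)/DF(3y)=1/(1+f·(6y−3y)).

1 1 9851/10000
2 2 981/1000
3 3 9473/10000
4 4 9081/10000
5 5 8991/10000
6 6 2181/2500
7 7 4113/5000
8 8 4049/5000
f(3y,6y) = ((9473/10000)/(2181/2500) − 1)/(3) = 749/26172 ≈ 2.8618%

step 1 [1y] zero: DF = P = 9851/10000 ≈ 0.985100
step 2 [2y] swap r/1=190/19661: DF=(1 − 190/19661·(0.985100))/(1+190/19661) = 981/1000 ≈ 0.981000
step 3 [3y] zero: DF = P = 9473/10000 ≈ 0.947300
step 4 [4y] swap r/1=919/38215: DF=(1 − 919/38215·(0.985100+0.981000+0.947300))/(1+919/38215) = 9081/10000 ≈ 0.908100
step 5 [5y] swap r/1=1009/47206: DF=(1 − 1009/47206·(0.985100+0.981000+0.947300+0.908100))/(1+1009/47206) = 8991/10000 ≈ 0.899100
step 6 [6y] zero: DF = P = 2181/2500 ≈ 0.872400
step 7 [7y] zero: DF = P = 4113/5000 ≈ 0.822600
step 8 [8y] swap r/1=951/36127: DF=(1 − 951/36127·(0.985100+0.981000+0.947300+0.908100+0.899100+0.872400+0.822600))/(1+951/36127) = 4049/5000 ≈ 0.809800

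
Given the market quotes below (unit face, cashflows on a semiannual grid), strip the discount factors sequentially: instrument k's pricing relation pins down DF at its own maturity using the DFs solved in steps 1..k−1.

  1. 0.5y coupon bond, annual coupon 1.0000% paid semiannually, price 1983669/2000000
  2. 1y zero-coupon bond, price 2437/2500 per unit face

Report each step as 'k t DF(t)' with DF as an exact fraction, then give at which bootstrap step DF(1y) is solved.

step 1 [0.5y] bond c/2=1/200: DF=(1983669/2000000 − 1/200·(0))/(1+1/200) = 9869/10000 ≈ 0.986900
step 2 [1y] zero: DF = P = 2437/2500 ≈ 0.974800

1 1/2 9869/10000
2 1 2437/2500
DF(1y) is solved at step 2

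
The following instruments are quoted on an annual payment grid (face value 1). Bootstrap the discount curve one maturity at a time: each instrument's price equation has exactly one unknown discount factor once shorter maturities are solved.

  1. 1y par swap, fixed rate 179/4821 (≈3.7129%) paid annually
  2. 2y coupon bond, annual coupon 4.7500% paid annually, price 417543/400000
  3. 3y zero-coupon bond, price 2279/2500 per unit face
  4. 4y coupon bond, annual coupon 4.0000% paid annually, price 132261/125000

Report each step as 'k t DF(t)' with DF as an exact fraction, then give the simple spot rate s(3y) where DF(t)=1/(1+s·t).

step 1 [1y] swap r/1=179/4821: DF=(1 − 179/4821·(0))/(1+179/4821) = 4821/5000 ≈ 0.964200
step 2 [2y] bond c/1=19/400: DF=(417543/400000 − 19/400·(0.964200))/(1+19/400) = 1191/1250 ≈ 0.952800
step 3 [3y] zero: DF = P = 2279/2500 ≈ 0.911600
step 4 [4y] bond c/1=1/25: DF=(132261/125000 − 1/25·(0.964200+0.952800+0.911600))/(1+1/25) = 4543/5000 ≈ 0.908600

1 1 4821/5000
2 2 1191/1250
3 3 2279/2500
4 4 4543/5000
s(3y) = (1/(2279/2500) − 1)/(3) = 221/6837 ≈ 3.2324%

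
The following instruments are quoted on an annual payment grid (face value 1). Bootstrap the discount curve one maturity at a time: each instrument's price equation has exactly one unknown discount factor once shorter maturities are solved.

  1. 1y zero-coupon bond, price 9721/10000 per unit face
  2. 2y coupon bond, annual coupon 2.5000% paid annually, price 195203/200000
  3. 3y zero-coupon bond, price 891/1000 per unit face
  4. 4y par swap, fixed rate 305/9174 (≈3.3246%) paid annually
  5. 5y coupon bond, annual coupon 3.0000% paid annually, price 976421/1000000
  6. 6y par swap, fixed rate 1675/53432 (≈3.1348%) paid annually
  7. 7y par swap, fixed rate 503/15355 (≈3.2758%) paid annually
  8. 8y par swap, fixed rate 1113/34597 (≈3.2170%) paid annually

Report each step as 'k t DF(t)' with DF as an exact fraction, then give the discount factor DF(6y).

step 1 [1y] zero: DF = P = 9721/10000 ≈ 0.972100
step 2 [2y] bond c/1=1/40: DF=(195203/200000 − 1/40·(0.972100))/(1+1/40) = 1857/2000 ≈ 0.928500
step 3 [3y] zero: DF = P = 891/1000 ≈ 0.891000
step 4 [4y] swap r/1=305/9174: DF=(1 − 305/9174·(0.972100+0.928500+0.891000))/(1+305/9174) = 439/500 ≈ 0.878000
step 5 [5y] bond c/1=3/100: DF=(976421/1000000 − 3/100·(0.972100+0.928500+0.891000+0.878000))/(1+3/100) = 8411/10000 ≈ 0.841100
step 6 [6y] swap r/1=1675/53432: DF=(1 − 1675/53432·(0.972100+0.928500+0.891000+0.878000+0.841100))/(1+1675/53432) = 333/400 ≈ 0.832500
step 7 [7y] swap r/1=503/15355: DF=(1 − 503/15355·(0.972100+0.928500+0.891000+0.878000+0.841100+0.832500))/(1+503/15355) = 1997/2500 ≈ 0.798800
step 8 [8y] swap r/1=1113/34597: DF=(1 − 1113/34597·(0.972100+0.928500+0.891000+0.878000+0.841100+0.832500+0.798800))/(1+1113/34597) = 3887/5000 ≈ 0.777400

1 1 9721/10000
2 2 1857/2000
3 3 891/1000
4 4 439/500
5 5 8411/10000
6 6 333/400
7 7 1997/2500
8 8 3887/5000
DF(6y) = 333/400 ≈ 0.832500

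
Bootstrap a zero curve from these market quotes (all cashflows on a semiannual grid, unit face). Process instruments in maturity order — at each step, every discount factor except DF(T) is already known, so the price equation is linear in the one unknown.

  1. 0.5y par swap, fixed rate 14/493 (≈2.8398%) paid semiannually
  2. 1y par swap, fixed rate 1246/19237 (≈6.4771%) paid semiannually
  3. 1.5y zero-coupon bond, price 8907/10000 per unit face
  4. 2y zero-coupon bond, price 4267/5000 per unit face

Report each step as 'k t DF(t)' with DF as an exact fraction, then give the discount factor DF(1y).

step 1 [0.5y] swap r/2=7/493: DF=(1 − 7/493·(0))/(1+7/493) = 493/500 ≈ 0.986000
step 2 [1y] swap r/2=623/19237: DF=(1 − 623/19237·(0.986000))/(1+623/19237) = 9377/10000 ≈ 0.937700
step 3 [1.5y] zero: DF = P = 8907/10000 ≈ 0.890700
step 4 [2y] zero: DF = P = 4267/5000 ≈ 0.853400

1 1/2 493/500
2 1 9377/10000
3 3/2 8907/10000
4 2 4267/5000
DF(1y) = 9377/10000 ≈ 0.937700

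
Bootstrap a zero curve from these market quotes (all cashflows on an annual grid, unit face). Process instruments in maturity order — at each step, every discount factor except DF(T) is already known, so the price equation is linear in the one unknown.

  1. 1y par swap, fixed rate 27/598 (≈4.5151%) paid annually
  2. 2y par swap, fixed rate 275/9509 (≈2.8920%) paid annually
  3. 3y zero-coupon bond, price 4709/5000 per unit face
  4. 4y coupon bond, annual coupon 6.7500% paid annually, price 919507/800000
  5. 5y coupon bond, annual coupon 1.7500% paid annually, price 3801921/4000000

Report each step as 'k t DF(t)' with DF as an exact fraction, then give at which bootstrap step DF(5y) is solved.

step 1 [1y] swap r/1=27/598: DF=(1 − 27/598·(0))/(1+27/598) = 598/625 ≈ 0.956800
step 2 [2y] swap r/1=275/9509: DF=(1 − 275/9509·(0.956800))/(1+275/9509) = 189/200 ≈ 0.945000
step 3 [3y] zero: DF = P = 4709/5000 ≈ 0.941800
step 4 [4y] bond c/1=27/400: DF=(919507/800000 − 27/400·(0.956800+0.945000+0.941800))/(1+27/400) = 8969/10000 ≈ 0.896900
step 5 [5y] bond c/1=7/400: DF=(3801921/4000000 − 7/400·(0.956800+0.945000+0.941800+0.896900))/(1+7/400) = 4349/5000 ≈ 0.869800

1 1 598/625
2 2 189/200
3 3 4709/5000
4 4 8969/10000
5 5 4349/5000
DF(5y) is solved at step 5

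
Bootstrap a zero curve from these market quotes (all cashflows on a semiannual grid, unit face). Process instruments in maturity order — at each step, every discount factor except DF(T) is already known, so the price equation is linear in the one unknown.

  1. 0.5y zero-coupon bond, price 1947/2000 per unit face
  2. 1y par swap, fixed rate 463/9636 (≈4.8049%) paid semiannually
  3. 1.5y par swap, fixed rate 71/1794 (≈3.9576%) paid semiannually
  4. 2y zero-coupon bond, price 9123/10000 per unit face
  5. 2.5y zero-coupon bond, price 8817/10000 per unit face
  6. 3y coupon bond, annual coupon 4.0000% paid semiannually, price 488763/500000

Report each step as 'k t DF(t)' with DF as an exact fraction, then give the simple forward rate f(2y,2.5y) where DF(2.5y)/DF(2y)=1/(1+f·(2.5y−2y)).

step 1 [0.5y] zero: DF = P = 1947/2000 ≈ 0.973500
step 2 [1y] swap r/2=463/19272: DF=(1 − 463/19272·(0.973500))/(1+463/19272) = 9537/10000 ≈ 0.953700
step 3 [1.5y] swap r/2=71/3588: DF=(1 − 71/3588·(0.973500+0.953700))/(1+71/3588) = 1179/1250 ≈ 0.943200
step 4 [2y] zero: DF = P = 9123/10000 ≈ 0.912300
step 5 [2.5y] zero: DF = P = 8817/10000 ≈ 0.881700
step 6 [3y] bond c/2=1/50: DF=(488763/500000 − 1/50·(0.973500+0.953700+0.943200+0.912300+0.881700))/(1+1/50) = 8669/10000 ≈ 0.866900

1 1/2 1947/2000
2 1 9537/10000
3 3/2 1179/1250
4 2 9123/10000
5 5/2 8817/10000
6 3 8669/10000
f(2y,2.5y) = ((9123/10000)/(8817/10000) − 1)/(1/2) = 204/2939 ≈ 6.9411%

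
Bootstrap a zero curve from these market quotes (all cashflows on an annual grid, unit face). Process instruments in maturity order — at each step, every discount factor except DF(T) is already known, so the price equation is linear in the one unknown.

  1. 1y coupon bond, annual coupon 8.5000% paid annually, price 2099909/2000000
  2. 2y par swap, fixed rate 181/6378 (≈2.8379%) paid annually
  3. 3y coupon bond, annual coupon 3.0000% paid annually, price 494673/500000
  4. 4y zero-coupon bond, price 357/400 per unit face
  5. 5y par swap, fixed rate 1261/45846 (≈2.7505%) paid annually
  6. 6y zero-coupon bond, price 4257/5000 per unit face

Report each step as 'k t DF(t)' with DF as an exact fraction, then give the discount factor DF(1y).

step 1 [1y] bond c/1=17/200: DF=(2099909/2000000 − 17/200·(0))/(1+17/200) = 9677/10000 ≈ 0.967700
step 2 [2y] swap r/1=181/6378: DF=(1 − 181/6378·(0.967700))/(1+181/6378) = 9457/10000 ≈ 0.945700
step 3 [3y] bond c/1=3/100: DF=(494673/500000 − 3/100·(0.967700+0.945700))/(1+3/100) = 1131/1250 ≈ 0.904800
step 4 [4y] zero: DF = P = 357/400 ≈ 0.892500
step 5 [5y] swap r/1=1261/45846: DF=(1 − 1261/45846·(0.967700+0.945700+0.904800+0.892500))/(1+1261/45846) = 8739/10000 ≈ 0.873900
step 6 [6y] zero: DF = P = 4257/5000 ≈ 0.851400

1 1 9677/10000
2 2 9457/10000
3 3 1131/1250
4 4 357/400
5 5 8739/10000
6 6 4257/5000
DF(1y) = 9677/10000 ≈ 0.967700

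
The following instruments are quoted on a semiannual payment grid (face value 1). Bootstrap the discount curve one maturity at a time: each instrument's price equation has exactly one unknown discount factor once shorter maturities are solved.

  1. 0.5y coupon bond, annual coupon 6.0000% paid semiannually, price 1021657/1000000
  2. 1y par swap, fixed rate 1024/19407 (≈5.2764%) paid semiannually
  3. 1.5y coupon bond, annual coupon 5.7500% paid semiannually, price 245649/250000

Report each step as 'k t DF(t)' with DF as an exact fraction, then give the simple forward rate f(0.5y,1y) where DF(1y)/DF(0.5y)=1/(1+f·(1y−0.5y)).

1 1/2 9919/10000
2 1 593/625
3 3/2 9009/10000
f(0.5y,1y) = ((9919/10000)/(593/625) − 1)/(1/2) = 431/4744 ≈ 9.0852%

step 1 [0.5y] bond c/2=3/100: DF=(1021657/1000000 − 3/100·(0))/(1+3/100) = 9919/10000 ≈ 0.991900
step 2 [1y] swap r/2=512/19407: DF=(1 − 512/19407·(0.991900))/(1+512/19407) = 593/625 ≈ 0.948800
step 3 [1.5y] bond c/2=23/800: DF=(245649/250000 − 23/800·(0.991900+0.948800))/(1+23/800) = 9009/10000 ≈ 0.900900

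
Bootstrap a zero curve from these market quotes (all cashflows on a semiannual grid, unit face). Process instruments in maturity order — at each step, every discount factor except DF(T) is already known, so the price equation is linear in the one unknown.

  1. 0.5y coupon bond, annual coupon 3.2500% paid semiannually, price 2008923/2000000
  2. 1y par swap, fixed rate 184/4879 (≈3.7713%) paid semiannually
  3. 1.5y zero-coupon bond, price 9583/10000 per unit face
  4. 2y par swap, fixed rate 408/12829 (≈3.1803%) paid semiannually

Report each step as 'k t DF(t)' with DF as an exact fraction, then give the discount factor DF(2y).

step 1 [0.5y] bond c/2=13/800: DF=(2008923/2000000 − 13/800·(0))/(1+13/800) = 2471/2500 ≈ 0.988400
step 2 [1y] swap r/2=92/4879: DF=(1 − 92/4879·(0.988400))/(1+92/4879) = 602/625 ≈ 0.963200
step 3 [1.5y] zero: DF = P = 9583/10000 ≈ 0.958300
step 4 [2y] swap r/2=204/12829: DF=(1 − 204/12829·(0.988400+0.963200+0.958300))/(1+204/12829) = 2347/2500 ≈ 0.938800

1 1/2 2471/2500
2 1 602/625
3 3/2 9583/10000
4 2 2347/2500
DF(2y) = 2347/2500 ≈ 0.938800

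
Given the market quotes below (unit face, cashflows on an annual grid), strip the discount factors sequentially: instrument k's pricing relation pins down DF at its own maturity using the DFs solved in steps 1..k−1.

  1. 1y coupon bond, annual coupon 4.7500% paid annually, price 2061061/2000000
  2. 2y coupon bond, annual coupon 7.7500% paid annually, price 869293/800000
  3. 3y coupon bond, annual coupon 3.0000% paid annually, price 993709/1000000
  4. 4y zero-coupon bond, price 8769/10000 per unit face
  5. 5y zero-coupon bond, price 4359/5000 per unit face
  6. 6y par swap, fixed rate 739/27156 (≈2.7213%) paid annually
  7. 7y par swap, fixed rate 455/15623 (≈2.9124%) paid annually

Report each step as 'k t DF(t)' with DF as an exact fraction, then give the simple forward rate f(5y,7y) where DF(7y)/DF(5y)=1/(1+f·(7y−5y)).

step 1 [1y] bond c/1=19/400: DF=(2061061/2000000 − 19/400·(0))/(1+19/400) = 4919/5000 ≈ 0.983800
step 2 [2y] bond c/1=31/400: DF=(869293/800000 − 31/400·(0.983800))/(1+31/400) = 9377/10000 ≈ 0.937700
step 3 [3y] bond c/1=3/100: DF=(993709/1000000 − 3/100·(0.983800+0.937700))/(1+3/100) = 568/625 ≈ 0.908800
step 4 [4y] zero: DF = P = 8769/10000 ≈ 0.876900
step 5 [5y] zero: DF = P = 4359/5000 ≈ 0.871800
step 6 [6y] swap r/1=739/27156: DF=(1 − 739/27156·(0.983800+0.937700+0.908800+0.876900+0.871800))/(1+739/27156) = 4261/5000 ≈ 0.852200
step 7 [7y] swap r/1=455/15623: DF=(1 − 455/15623·(0.983800+0.937700+0.908800+0.876900+0.871800+0.852200))/(1+455/15623) = 409/500 ≈ 0.818000

1 1 4919/5000
2 2 9377/10000
3 3 568/625
4 4 8769/10000
5 5 4359/5000
6 6 4261/5000
7 7 409/500
f(5y,7y) = ((4359/5000)/(409/500) − 1)/(2) = 269/8180 ≈ 3.2885%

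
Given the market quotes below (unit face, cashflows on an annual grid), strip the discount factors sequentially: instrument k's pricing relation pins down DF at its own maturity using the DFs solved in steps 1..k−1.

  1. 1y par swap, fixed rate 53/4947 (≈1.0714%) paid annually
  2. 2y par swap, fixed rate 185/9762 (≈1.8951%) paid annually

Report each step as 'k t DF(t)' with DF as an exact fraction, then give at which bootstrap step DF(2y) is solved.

step 1 [1y] swap r/1=53/4947: DF=(1 − 53/4947·(0))/(1+53/4947) = 4947/5000 ≈ 0.989400
step 2 [2y] swap r/1=185/9762: DF=(1 − 185/9762·(0.989400))/(1+185/9762) = 963/1000 ≈ 0.963000

1 1 4947/5000
2 2 963/1000
DF(2y) is solved at step 2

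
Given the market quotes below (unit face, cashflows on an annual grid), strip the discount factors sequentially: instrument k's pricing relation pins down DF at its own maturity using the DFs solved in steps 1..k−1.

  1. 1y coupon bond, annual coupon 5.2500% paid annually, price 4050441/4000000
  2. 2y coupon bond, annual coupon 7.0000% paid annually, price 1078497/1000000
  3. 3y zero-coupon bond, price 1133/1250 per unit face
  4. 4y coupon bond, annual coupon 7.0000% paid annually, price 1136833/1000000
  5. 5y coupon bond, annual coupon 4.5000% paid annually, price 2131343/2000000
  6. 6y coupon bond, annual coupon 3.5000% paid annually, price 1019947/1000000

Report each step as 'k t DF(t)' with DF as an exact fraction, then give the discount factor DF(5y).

step 1 [1y] bond c/1=21/400: DF=(4050441/4000000 − 21/400·(0))/(1+21/400) = 9621/10000 ≈ 0.962100
step 2 [2y] bond c/1=7/100: DF=(1078497/1000000 − 7/100·(0.962100))/(1+7/100) = 189/200 ≈ 0.945000
step 3 [3y] zero: DF = P = 1133/1250 ≈ 0.906400
step 4 [4y] bond c/1=7/100: DF=(1136833/1000000 − 7/100·(0.962100+0.945000+0.906400))/(1+7/100) = 549/625 ≈ 0.878400
step 5 [5y] bond c/1=9/200: DF=(2131343/2000000 − 9/200·(0.962100+0.945000+0.906400+0.878400))/(1+9/200) = 538/625 ≈ 0.860800
step 6 [6y] bond c/1=7/200: DF=(1019947/1000000 − 7/200·(0.962100+0.945000+0.906400+0.878400+0.860800))/(1+7/200) = 1663/2000 ≈ 0.831500

1 1 9621/10000
2 2 189/200
3 3 1133/1250
4 4 549/625
5 5 538/625
6 6 1663/2000
DF(5y) = 538/625 ≈ 0.860800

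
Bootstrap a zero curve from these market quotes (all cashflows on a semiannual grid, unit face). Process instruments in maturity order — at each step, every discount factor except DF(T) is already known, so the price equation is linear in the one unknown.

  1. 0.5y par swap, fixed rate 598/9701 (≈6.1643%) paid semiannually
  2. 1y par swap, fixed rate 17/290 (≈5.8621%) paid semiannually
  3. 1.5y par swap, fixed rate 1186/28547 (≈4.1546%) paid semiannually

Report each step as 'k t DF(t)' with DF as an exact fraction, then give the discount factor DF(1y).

step 1 [0.5y] swap r/2=299/9701: DF=(1 − 299/9701·(0))/(1+299/9701) = 9701/10000 ≈ 0.970100
step 2 [1y] swap r/2=17/580: DF=(1 − 17/580·(0.970100))/(1+17/580) = 9439/10000 ≈ 0.943900
step 3 [1.5y] swap r/2=593/28547: DF=(1 − 593/28547·(0.970100+0.943900))/(1+593/28547) = 9407/10000 ≈ 0.940700

1 1/2 9701/10000
2 1 9439/10000
3 3/2 9407/10000
DF(1y) = 9439/10000 ≈ 0.943900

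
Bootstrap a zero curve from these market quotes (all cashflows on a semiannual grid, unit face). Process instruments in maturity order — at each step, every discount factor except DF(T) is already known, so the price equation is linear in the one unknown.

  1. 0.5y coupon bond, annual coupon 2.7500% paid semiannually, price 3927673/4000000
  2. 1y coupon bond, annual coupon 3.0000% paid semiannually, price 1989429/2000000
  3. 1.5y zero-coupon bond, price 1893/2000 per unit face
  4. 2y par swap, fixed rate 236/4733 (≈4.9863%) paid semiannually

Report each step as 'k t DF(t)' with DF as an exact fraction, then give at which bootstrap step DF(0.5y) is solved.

1 1/2 4843/5000
2 1 9657/10000
3 3/2 1893/2000
4 2 566/625
DF(0.5y) is solved at step 1

step 1 [0.5y] bond c/2=11/800: DF=(3927673/4000000 − 11/800·(0))/(1+11/800) = 4843/5000 ≈ 0.968600
step 2 [1y] bond c/2=3/200: DF=(1989429/2000000 − 3/200·(0.968600))/(1+3/200) = 9657/10000 ≈ 0.965700
step 3 [1.5y] zero: DF = P = 1893/2000 ≈ 0.946500
step 4 [2y] swap r/2=118/4733: DF=(1 − 118/4733·(0.968600+0.965700+0.946500))/(1+118/4733) = 566/625 ≈ 0.905600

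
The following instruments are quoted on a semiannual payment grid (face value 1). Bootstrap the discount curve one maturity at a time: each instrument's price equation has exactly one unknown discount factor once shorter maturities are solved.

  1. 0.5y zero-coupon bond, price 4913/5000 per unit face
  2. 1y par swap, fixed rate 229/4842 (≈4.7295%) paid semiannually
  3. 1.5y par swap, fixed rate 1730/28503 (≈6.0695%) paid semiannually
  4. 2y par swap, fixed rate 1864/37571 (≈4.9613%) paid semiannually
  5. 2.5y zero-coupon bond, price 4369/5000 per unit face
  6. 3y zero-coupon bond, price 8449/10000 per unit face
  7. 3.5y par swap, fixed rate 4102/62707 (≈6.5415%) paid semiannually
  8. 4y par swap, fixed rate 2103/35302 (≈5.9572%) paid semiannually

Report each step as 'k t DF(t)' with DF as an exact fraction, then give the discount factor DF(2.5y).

1 1/2 4913/5000
2 1 4771/5000
3 3/2 1827/2000
4 2 2267/2500
5 5/2 4369/5000
6 3 8449/10000
7 7/2 7949/10000
8 4 7897/10000
DF(2.5y) = 4369/5000 ≈ 0.873800

step 1 [0.5y] zero: DF = P = 4913/5000 ≈ 0.982600
step 2 [1y] swap r/2=229/9684: DF=(1 − 229/9684·(0.982600))/(1+229/9684) = 4771/5000 ≈ 0.954200
step 3 [1.5y] swap r/2=865/28503: DF=(1 − 865/28503·(0.982600+0.954200))/(1+865/28503) = 1827/2000 ≈ 0.913500
step 4 [2y] swap r/2=932/37571: DF=(1 − 932/37571·(0.982600+0.954200+0.913500))/(1+932/37571) = 2267/2500 ≈ 0.906800
step 5 [2.5y] zero: DF = P = 4369/5000 ≈ 0.873800
step 6 [3y] zero: DF = P = 8449/10000 ≈ 0.844900
step 7 [3.5y] swap r/2=2051/62707: DF=(1 − 2051/62707·(0.982600+0.954200+0.913500+0.906800+0.873800+0.844900))/(1+2051/62707) = 7949/10000 ≈ 0.794900
step 8 [4y] swap r/2=2103/70604: DF=(1 − 2103/70604·(0.982600+0.954200+0.913500+0.906800+0.873800+0.844900+0.794900))/(1+2103/70604) = 7897/10000 ≈ 0.789700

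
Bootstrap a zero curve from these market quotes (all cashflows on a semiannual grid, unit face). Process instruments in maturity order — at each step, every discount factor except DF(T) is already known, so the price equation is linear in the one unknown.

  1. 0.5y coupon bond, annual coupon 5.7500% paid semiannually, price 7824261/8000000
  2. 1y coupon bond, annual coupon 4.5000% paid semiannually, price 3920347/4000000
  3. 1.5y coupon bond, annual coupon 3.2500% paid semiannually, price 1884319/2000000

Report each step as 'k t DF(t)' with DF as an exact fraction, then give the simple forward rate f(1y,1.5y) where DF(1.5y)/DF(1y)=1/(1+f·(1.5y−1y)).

step 1 [0.5y] bond c/2=23/800: DF=(7824261/8000000 − 23/800·(0))/(1+23/800) = 9507/10000 ≈ 0.950700
step 2 [1y] bond c/2=9/400: DF=(3920347/4000000 − 9/400·(0.950700))/(1+9/400) = 586/625 ≈ 0.937600
step 3 [1.5y] bond c/2=13/800: DF=(1884319/2000000 − 13/800·(0.950700+0.937600))/(1+13/800) = 8969/10000 ≈ 0.896900

1 1/2 9507/10000
2 1 586/625
3 3/2 8969/10000
f(1y,1.5y) = ((586/625)/(8969/10000) − 1)/(1/2) = 814/8969 ≈ 9.0757%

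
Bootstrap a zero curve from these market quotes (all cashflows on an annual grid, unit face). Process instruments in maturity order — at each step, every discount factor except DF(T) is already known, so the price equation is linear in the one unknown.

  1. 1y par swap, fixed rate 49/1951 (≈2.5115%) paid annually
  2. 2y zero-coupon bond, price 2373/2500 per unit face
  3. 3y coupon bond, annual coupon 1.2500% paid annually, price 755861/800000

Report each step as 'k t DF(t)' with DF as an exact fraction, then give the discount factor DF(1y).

step 1 [1y] swap r/1=49/1951: DF=(1 − 49/1951·(0))/(1+49/1951) = 1951/2000 ≈ 0.975500
step 2 [2y] zero: DF = P = 2373/2500 ≈ 0.949200
step 3 [3y] bond c/1=1/80: DF=(755861/800000 − 1/80·(0.975500+0.949200))/(1+1/80) = 4547/5000 ≈ 0.909400

1 1 1951/2000
2 2 2373/2500
3 3 4547/5000
DF(1y) = 1951/2000 ≈ 0.975500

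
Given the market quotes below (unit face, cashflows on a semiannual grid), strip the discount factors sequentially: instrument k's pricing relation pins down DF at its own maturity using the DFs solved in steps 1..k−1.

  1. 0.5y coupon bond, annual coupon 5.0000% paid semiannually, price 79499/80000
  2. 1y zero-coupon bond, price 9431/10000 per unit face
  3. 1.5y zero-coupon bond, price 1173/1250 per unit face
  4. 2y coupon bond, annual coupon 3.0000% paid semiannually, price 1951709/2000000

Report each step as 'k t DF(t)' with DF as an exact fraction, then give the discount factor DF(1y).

1 1/2 1939/2000
2 1 9431/10000
3 3/2 1173/1250
4 2 9193/10000
DF(1y) = 9431/10000 ≈ 0.943100

step 1 [0.5y] bond c/2=1/40: DF=(79499/80000 − 1/40·(0))/(1+1/40) = 1939/2000 ≈ 0.969500
step 2 [1y] zero: DF = P = 9431/10000 ≈ 0.943100
step 3 [1.5y] zero: DF = P = 1173/1250 ≈ 0.938400
step 4 [2y] bond c/2=3/200: DF=(1951709/2000000 − 3/200·(0.969500+0.943100+0.938400))/(1+3/200) = 9193/10000 ≈ 0.919300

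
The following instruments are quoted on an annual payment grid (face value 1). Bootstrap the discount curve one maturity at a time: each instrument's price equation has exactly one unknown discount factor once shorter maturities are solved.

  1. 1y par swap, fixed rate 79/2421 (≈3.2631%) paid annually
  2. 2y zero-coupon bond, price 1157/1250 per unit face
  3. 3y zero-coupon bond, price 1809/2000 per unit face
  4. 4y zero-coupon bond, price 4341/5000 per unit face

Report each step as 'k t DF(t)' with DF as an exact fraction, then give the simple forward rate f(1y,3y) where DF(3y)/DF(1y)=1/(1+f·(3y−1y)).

step 1 [1y] swap r/1=79/2421: DF=(1 − 79/2421·(0))/(1+79/2421) = 2421/2500 ≈ 0.968400
step 2 [2y] zero: DF = P = 1157/1250 ≈ 0.925600
step 3 [3y] zero: DF = P = 1809/2000 ≈ 0.904500
step 4 [4y] zero: DF = P = 4341/5000 ≈ 0.868200

1 1 2421/2500
2 2 1157/1250
3 3 1809/2000
4 4 4341/5000
f(1y,3y) = ((2421/2500)/(1809/2000) − 1)/(2) = 71/2010 ≈ 3.5323%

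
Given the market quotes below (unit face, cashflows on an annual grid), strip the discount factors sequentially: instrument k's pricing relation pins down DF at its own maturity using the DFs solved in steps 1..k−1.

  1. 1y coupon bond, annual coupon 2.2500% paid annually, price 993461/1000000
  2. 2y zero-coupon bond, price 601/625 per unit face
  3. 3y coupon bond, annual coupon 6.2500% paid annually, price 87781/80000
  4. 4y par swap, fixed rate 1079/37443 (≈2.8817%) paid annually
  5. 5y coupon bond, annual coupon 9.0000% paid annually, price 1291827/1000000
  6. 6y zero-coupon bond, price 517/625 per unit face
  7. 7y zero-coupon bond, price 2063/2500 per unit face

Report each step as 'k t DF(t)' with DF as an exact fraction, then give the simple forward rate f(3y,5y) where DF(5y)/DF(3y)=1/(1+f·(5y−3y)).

step 1 [1y] bond c/1=9/400: DF=(993461/1000000 − 9/400·(0))/(1+9/400) = 2429/2500 ≈ 0.971600
step 2 [2y] zero: DF = P = 601/625 ≈ 0.961600
step 3 [3y] bond c/1=1/16: DF=(87781/80000 − 1/16·(0.971600+0.961600))/(1+1/16) = 919/1000 ≈ 0.919000
step 4 [4y] swap r/1=1079/37443: DF=(1 − 1079/37443·(0.971600+0.961600+0.919000))/(1+1079/37443) = 8921/10000 ≈ 0.892100
step 5 [5y] bond c/1=9/100: DF=(1291827/1000000 − 9/100·(0.971600+0.961600+0.919000+0.892100))/(1+9/100) = 219/250 ≈ 0.876000
step 6 [6y] zero: DF = P = 517/625 ≈ 0.827200
step 7 [7y] zero: DF = P = 2063/2500 ≈ 0.825200

1 1 2429/2500
2 2 601/625
3 3 919/1000
4 4 8921/10000
5 5 219/250
6 6 517/625
7 7 2063/2500
f(3y,5y) = ((919/1000)/(219/250) − 1)/(2) = 43/1752 ≈ 2.4543%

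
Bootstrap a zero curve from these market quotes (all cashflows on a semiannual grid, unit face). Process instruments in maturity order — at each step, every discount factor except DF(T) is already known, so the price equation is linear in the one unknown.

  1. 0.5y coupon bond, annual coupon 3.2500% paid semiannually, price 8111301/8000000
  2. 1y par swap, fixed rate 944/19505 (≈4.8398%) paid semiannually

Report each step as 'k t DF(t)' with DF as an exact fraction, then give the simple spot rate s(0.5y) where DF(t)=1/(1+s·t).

1 1/2 9977/10000
2 1 1191/1250
s(0.5y) = (1/(9977/10000) − 1)/(1/2) = 46/9977 ≈ 0.4611%

step 1 [0.5y] bond c/2=13/800: DF=(8111301/8000000 − 13/800·(0))/(1+13/800) = 9977/10000 ≈ 0.997700
step 2 [1y] swap r/2=472/19505: DF=(1 − 472/19505·(0.997700))/(1+472/19505) = 1191/1250 ≈ 0.952800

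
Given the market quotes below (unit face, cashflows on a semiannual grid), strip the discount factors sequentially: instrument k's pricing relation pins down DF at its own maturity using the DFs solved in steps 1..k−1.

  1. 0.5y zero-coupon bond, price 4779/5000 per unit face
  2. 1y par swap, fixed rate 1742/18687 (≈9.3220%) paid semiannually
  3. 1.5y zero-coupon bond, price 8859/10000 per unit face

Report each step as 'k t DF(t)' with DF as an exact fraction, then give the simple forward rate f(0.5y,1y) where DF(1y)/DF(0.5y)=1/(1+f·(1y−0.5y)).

step 1 [0.5y] zero: DF = P = 4779/5000 ≈ 0.955800
step 2 [1y] swap r/2=871/18687: DF=(1 − 871/18687·(0.955800))/(1+871/18687) = 9129/10000 ≈ 0.912900
step 3 [1.5y] zero: DF = P = 8859/10000 ≈ 0.885900

1 1/2 4779/5000
2 1 9129/10000
3 3/2 8859/10000
f(0.5y,1y) = ((4779/5000)/(9129/10000) − 1)/(1/2) = 286/3043 ≈ 9.3986%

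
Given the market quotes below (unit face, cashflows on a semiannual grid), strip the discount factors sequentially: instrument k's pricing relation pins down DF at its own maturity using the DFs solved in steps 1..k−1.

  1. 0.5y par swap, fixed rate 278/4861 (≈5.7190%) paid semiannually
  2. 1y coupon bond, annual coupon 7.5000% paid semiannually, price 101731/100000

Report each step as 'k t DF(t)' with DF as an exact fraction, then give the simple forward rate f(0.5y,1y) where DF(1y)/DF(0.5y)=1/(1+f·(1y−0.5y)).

step 1 [0.5y] swap r/2=139/4861: DF=(1 − 139/4861·(0))/(1+139/4861) = 4861/5000 ≈ 0.972200
step 2 [1y] bond c/2=3/80: DF=(101731/100000 − 3/80·(0.972200))/(1+3/80) = 4727/5000 ≈ 0.945400

1 1/2 4861/5000
2 1 4727/5000
f(0.5y,1y) = ((4861/5000)/(4727/5000) − 1)/(1/2) = 268/4727 ≈ 5.6696%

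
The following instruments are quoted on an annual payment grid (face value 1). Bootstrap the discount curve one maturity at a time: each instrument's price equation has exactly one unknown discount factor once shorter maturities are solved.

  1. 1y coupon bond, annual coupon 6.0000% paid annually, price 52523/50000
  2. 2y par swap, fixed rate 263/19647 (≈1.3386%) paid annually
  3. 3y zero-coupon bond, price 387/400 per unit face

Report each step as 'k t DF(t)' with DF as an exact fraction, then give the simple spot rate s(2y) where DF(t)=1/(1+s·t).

1 1 991/1000
2 2 9737/10000
3 3 387/400
s(2y) = (1/(9737/10000) − 1)/(2) = 263/19474 ≈ 1.3505%

step 1 [1y] bond c/1=3/50: DF=(52523/50000 − 3/50·(0))/(1+3/50) = 991/1000 ≈ 0.991000
step 2 [2y] swap r/1=263/19647: DF=(1 − 263/19647·(0.991000))/(1+263/19647) = 9737/10000 ≈ 0.973700
step 3 [3y] zero: DF = P = 387/400 ≈ 0.967500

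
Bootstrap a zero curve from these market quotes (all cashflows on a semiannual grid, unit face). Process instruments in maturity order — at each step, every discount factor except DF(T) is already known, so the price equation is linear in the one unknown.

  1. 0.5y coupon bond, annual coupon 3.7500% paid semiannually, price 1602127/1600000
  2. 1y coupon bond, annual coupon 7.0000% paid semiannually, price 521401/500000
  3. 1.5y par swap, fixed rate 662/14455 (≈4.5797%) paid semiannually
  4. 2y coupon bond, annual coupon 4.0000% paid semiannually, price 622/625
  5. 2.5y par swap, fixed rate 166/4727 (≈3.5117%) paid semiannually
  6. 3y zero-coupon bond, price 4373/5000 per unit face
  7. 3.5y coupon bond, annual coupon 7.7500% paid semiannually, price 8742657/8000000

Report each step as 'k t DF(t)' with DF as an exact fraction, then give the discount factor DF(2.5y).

step 1 [0.5y] bond c/2=3/160: DF=(1602127/1600000 − 3/160·(0))/(1+3/160) = 9829/10000 ≈ 0.982900
step 2 [1y] bond c/2=7/200: DF=(521401/500000 − 7/200·(0.982900))/(1+7/200) = 9743/10000 ≈ 0.974300
step 3 [1.5y] swap r/2=331/14455: DF=(1 − 331/14455·(0.982900+0.974300))/(1+331/14455) = 4669/5000 ≈ 0.933800
step 4 [2y] bond c/2=1/50: DF=(622/625 − 1/50·(0.982900+0.974300+0.933800))/(1+1/50) = 919/1000 ≈ 0.919000
step 5 [2.5y] swap r/2=83/4727: DF=(1 − 83/4727·(0.982900+0.974300+0.933800+0.919000))/(1+83/4727) = 917/1000 ≈ 0.917000
step 6 [3y] zero: DF = P = 4373/5000 ≈ 0.874600
step 7 [3.5y] bond c/2=31/800: DF=(8742657/8000000 − 31/800·(0.982900+0.974300+0.933800+0.919000+0.917000+0.874600))/(1+31/800) = 8431/10000 ≈ 0.843100

1 1/2 9829/10000
2 1 9743/10000
3 3/2 4669/5000
4 2 919/1000
5 5/2 917/1000
6 3 4373/5000
7 7/2 8431/10000
DF(2.5y) = 917/1000 ≈ 0.917000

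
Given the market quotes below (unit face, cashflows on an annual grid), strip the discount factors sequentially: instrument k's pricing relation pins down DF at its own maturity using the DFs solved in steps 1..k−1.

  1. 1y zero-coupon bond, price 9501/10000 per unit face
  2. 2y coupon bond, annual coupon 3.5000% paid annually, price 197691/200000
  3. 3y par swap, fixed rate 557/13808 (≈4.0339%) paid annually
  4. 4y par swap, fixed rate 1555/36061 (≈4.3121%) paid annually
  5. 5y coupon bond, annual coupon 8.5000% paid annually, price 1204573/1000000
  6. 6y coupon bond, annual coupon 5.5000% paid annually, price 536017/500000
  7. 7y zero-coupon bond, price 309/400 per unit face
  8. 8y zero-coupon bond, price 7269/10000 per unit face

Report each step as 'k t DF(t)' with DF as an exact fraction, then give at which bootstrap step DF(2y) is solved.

1 1 9501/10000
2 2 9229/10000
3 3 4443/5000
4 4 1689/2000
5 5 8277/10000
6 6 157/200
7 7 309/400
8 8 7269/10000
DF(2y) is solved at step 2

step 1 [1y] zero: DF = P = 9501/10000 ≈ 0.950100
step 2 [2y] bond c/1=7/200: DF=(197691/200000 − 7/200·(0.950100))/(1+7/200) = 9229/10000 ≈ 0.922900
step 3 [3y] swap r/1=557/13808: DF=(1 − 557/13808·(0.950100+0.922900))/(1+557/13808) = 4443/5000 ≈ 0.888600
step 4 [4y] swap r/1=1555/36061: DF=(1 − 1555/36061·(0.950100+0.922900+0.888600))/(1+1555/36061) = 1689/2000 ≈ 0.844500
step 5 [5y] bond c/1=17/200: DF=(1204573/1000000 − 17/200·(0.950100+0.922900+0.888600+0.844500))/(1+17/200) = 8277/10000 ≈ 0.827700
step 6 [6y] bond c/1=11/200: DF=(536017/500000 − 11/200·(0.950100+0.922900+0.888600+0.844500+0.827700))/(1+11/200) = 157/200 ≈ 0.785000
step 7 [7y] zero: DF = P = 309/400 ≈ 0.772500
step 8 [8y] zero: DF = P = 7269/10000 ≈ 0.726900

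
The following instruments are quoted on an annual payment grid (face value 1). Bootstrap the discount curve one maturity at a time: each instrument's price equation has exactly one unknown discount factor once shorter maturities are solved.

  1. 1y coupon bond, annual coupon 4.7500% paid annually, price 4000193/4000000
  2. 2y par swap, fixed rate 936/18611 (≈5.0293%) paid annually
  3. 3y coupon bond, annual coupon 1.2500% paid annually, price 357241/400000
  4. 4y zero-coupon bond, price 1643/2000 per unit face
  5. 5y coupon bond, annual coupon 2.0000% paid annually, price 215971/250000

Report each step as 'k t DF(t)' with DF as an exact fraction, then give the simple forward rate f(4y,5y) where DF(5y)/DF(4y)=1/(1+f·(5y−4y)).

step 1 [1y] bond c/1=19/400: DF=(4000193/4000000 − 19/400·(0))/(1+19/400) = 9547/10000 ≈ 0.954700
step 2 [2y] swap r/1=936/18611: DF=(1 − 936/18611·(0.954700))/(1+936/18611) = 1133/1250 ≈ 0.906400
step 3 [3y] bond c/1=1/80: DF=(357241/400000 − 1/80·(0.954700+0.906400))/(1+1/80) = 8591/10000 ≈ 0.859100
step 4 [4y] zero: DF = P = 1643/2000 ≈ 0.821500
step 5 [5y] bond c/1=1/50: DF=(215971/250000 − 1/50·(0.954700+0.906400+0.859100+0.821500))/(1+1/50) = 311/400 ≈ 0.777500

1 1 9547/10000
2 2 1133/1250
3 3 8591/10000
4 4 1643/2000
5 5 311/400
f(4y,5y) = ((1643/2000)/(311/400) − 1)/(1) = 88/1555 ≈ 5.6592%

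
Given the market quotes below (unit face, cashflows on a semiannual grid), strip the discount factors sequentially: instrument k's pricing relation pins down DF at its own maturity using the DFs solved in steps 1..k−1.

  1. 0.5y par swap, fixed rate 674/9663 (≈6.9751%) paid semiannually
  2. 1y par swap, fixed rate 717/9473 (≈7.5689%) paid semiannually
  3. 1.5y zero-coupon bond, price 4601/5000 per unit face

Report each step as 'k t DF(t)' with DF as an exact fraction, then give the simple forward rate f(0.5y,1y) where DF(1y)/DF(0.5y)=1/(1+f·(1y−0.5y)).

step 1 [0.5y] swap r/2=337/9663: DF=(1 − 337/9663·(0))/(1+337/9663) = 9663/10000 ≈ 0.966300
step 2 [1y] swap r/2=717/18946: DF=(1 − 717/18946·(0.966300))/(1+717/18946) = 9283/10000 ≈ 0.928300
step 3 [1.5y] zero: DF = P = 4601/5000 ≈ 0.920200

1 1/2 9663/10000
2 1 9283/10000
3 3/2 4601/5000
f(0.5y,1y) = ((9663/10000)/(9283/10000) − 1)/(1/2) = 760/9283 ≈ 8.1870%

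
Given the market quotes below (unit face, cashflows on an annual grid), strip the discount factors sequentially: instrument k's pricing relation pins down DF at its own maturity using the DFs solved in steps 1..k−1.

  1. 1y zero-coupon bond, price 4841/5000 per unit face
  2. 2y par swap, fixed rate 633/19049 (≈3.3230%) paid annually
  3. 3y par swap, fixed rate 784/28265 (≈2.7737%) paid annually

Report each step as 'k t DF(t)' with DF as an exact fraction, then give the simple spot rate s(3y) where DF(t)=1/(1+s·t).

1 1 4841/5000
2 2 9367/10000
3 3 576/625
s(3y) = (1/(576/625) − 1)/(3) = 49/1728 ≈ 2.8356%

step 1 [1y] zero: DF = P = 4841/5000 ≈ 0.968200
step 2 [2y] swap r/1=633/19049: DF=(1 − 633/19049·(0.968200))/(1+633/19049) = 9367/10000 ≈ 0.936700
step 3 [3y] swap r/1=784/28265: DF=(1 − 784/28265·(0.968200+0.936700))/(1+784/28265) = 576/625 ≈ 0.921600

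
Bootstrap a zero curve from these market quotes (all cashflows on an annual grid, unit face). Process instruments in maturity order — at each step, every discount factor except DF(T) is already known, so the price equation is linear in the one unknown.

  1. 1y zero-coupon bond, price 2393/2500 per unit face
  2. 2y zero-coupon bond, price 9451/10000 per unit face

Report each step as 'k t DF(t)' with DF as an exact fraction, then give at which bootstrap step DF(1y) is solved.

step 1 [1y] zero: DF = P = 2393/2500 ≈ 0.957200
step 2 [2y] zero: DF = P = 9451/10000 ≈ 0.945100

1 1 2393/2500
2 2 9451/10000
DF(1y) is solved at step 1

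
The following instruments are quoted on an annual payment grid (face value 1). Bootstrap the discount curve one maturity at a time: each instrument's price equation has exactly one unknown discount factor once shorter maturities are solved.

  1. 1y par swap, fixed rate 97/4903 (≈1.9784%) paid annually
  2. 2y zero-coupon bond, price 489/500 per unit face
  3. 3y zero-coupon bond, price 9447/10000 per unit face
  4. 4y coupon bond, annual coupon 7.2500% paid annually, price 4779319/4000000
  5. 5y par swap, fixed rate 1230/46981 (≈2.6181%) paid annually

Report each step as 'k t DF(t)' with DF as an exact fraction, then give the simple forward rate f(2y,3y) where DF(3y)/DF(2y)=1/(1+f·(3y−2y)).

1 1 4903/5000
2 2 489/500
3 3 9447/10000
4 4 4589/5000
5 5 877/1000
f(2y,3y) = ((489/500)/(9447/10000) − 1)/(1) = 111/3149 ≈ 3.5249%

step 1 [1y] swap r/1=97/4903: DF=(1 − 97/4903·(0))/(1+97/4903) = 4903/5000 ≈ 0.980600
step 2 [2y] zero: DF = P = 489/500 ≈ 0.978000
step 3 [3y] zero: DF = P = 9447/10000 ≈ 0.944700
step 4 [4y] bond c/1=29/400: DF=(4779319/4000000 − 29/400·(0.980600+0.978000+0.944700))/(1+29/400) = 4589/5000 ≈ 0.917800
step 5 [5y] swap r/1=1230/46981: DF=(1 − 1230/46981·(0.980600+0.978000+0.944700+0.917800))/(1+1230/46981) = 877/1000 ≈ 0.877000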